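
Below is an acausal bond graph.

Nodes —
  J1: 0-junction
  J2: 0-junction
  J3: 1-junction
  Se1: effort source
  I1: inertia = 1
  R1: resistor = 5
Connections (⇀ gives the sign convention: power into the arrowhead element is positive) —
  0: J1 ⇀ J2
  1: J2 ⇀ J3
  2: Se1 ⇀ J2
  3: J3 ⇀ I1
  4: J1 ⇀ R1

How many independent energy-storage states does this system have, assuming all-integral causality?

1  (I1 all integral)

bond 2 →J2  (source Se1 imposes e)
bond 0 →J1  (J2: bond 2 brought effort, rest push out)
bond 1 →J3  (0-jn J2 has e-setter on 2)
bond 3 →I1  (closing 1-jn rule on J3)
bond 4 →R1  (J1 effort already set via bond 0)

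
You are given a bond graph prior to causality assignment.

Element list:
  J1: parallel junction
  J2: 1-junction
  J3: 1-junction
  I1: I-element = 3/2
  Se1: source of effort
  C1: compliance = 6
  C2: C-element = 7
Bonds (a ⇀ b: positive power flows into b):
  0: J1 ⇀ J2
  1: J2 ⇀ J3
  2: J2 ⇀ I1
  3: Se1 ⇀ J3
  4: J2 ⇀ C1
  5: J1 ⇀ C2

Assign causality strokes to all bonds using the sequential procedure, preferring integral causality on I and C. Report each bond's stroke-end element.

bond 0 stroke at J2
bond 1 stroke at J2
bond 2 stroke at I1
bond 3 stroke at J3
bond 4 stroke at J2
bond 5 stroke at J1

#3 →J3  (Se1 fixes effort; stroke away)
#1 →J2  (J3: last free bond brings flow in)
#2 →I1  (prefer integral on I1)
#0 →J2  (common-f at J2 fixed by 2)
#4 →J2  (1-jn J2 has f-setter on 2)
#5 →J1  (closing 0-jn rule on J1)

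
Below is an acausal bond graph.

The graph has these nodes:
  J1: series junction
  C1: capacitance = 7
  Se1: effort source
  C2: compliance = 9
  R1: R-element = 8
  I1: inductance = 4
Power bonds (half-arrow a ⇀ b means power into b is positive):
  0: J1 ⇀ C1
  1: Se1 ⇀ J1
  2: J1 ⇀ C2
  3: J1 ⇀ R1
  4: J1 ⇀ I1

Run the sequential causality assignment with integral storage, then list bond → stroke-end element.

β1 →J1  (Se1 fixes effort; stroke away)
β0 →J1  (C1 integral (e out))
β2 →J1  (C2: C, integral causality)
β4 →I1  (I1 outputs flow p/I1)
β3 →J1  (1-jn J1 has f-setter on 4)

β0 →J1
β1 →J1
β2 →J1
β3 →J1
β4 →I1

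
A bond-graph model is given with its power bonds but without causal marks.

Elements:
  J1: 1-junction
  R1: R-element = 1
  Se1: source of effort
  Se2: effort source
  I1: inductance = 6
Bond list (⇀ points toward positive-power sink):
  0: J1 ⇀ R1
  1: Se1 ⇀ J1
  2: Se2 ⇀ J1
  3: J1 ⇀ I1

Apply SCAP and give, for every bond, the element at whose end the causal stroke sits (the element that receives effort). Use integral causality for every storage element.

b1 stroke→J1  (source Se1 imposes e)
b2 stroke→J1  (source Se2 imposes e)
b3 stroke→I1  (I1 integral (f out))
b0 stroke→J1  (J1 flow already set via bond 3)

β0 →J1
β1 →J1
β2 →J1
β3 →I1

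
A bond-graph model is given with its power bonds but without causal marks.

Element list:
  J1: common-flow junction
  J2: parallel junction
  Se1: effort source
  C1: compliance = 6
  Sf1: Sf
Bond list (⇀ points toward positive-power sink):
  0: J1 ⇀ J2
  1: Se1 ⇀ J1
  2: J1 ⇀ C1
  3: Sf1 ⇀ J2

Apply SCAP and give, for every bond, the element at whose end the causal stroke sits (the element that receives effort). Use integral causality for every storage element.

b1 |J1  (source Se1 imposes e)
b3 |Sf1  (Sf1 (Sf) sets flow on bond)
b0 |J2  (only one effort-in slot at J2)
b2 |J1  (J1: bond 0 brought flow, rest push out)

bond 0 |J2
bond 1 |J1
bond 2 |J1
bond 3 |Sf1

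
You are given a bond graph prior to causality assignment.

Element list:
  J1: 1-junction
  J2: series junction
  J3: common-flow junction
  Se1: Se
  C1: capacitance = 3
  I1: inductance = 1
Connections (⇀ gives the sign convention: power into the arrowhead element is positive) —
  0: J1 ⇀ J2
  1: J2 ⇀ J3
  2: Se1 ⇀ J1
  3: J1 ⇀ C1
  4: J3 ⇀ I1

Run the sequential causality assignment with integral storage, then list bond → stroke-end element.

#0 |J2
#1 |J3
#2 |J1
#3 |J1
#4 |I1

β2 stroke at J1  (source Se1 imposes e)
β3 stroke at J1  (C1: C, integral causality)
β0 stroke at J2  (J1: last free bond brings flow in)
β1 stroke at J3  (J2: last free bond brings flow in)
β4 stroke at I1  (closing 1-jn rule on J3)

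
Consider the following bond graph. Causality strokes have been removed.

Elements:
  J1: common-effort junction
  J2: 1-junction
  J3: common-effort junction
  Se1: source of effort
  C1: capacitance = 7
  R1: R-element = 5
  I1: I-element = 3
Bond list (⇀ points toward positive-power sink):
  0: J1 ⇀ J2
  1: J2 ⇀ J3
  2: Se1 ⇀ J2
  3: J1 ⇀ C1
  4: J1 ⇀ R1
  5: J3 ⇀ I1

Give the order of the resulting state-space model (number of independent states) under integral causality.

#2 stroke→J2  (Se1: effort source, stroke at far end)
#3 stroke→J1  (C1 outputs effort q/C1)
#0 stroke→J2  (J1: bond 3 brought effort, rest push out)
#4 stroke→R1  (common-e at J1 fixed by 3)
#1 stroke→J3  (J2: last free bond brings flow in)
#5 stroke→I1  (common-e at J3 fixed by 1)

2  (C1, I1 all integral)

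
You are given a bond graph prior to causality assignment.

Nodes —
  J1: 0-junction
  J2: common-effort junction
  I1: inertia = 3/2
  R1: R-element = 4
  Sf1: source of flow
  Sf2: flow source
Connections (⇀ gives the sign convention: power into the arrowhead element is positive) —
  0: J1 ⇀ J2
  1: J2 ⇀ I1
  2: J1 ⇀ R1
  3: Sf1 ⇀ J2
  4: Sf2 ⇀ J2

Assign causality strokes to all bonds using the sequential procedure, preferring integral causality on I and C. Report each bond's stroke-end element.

b3 stroke at Sf1  (Sf1: flow source, stroke at near end)
b4 stroke at Sf2  (Sf2 (Sf) sets flow on bond)
b1 stroke at I1  (I1 integral (f out))
b0 stroke at J2  (closing 0-jn rule on J2)
b2 stroke at J1  (J1 needs exactly one e-in)

bond 0 →J2
bond 1 →I1
bond 2 →J1
bond 3 →Sf1
bond 4 →Sf2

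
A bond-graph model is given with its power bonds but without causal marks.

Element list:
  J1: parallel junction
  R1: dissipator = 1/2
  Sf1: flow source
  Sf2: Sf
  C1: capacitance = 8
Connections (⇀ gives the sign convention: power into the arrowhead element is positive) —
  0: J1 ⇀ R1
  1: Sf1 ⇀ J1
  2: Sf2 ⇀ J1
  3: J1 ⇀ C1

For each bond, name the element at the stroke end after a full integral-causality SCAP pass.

bond 1 |Sf1  (Sf1 (Sf) sets flow on bond)
bond 2 |Sf2  (Sf2 fixes flow; stroke at Sf2)
bond 3 |J1  (prefer integral on C1)
bond 0 |R1  (common-e at J1 fixed by 3)

b0 →R1
b1 →Sf1
b2 →Sf2
b3 →J1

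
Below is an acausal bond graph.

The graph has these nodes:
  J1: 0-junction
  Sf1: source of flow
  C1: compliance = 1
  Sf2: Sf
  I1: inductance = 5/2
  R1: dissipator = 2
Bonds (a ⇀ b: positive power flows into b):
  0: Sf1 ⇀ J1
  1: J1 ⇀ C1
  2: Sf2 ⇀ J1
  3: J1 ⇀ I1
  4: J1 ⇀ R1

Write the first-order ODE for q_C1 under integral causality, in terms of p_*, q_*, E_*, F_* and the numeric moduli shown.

β0 →Sf1  (Sf1: flow source, stroke at near end)
β2 →Sf2  (Sf2: flow source, stroke at near end)
β1 →J1  (C1 integral (e out))
β3 →I1  (0-jn J1 has e-setter on 1)
β4 →R1  (J1 effort already set via bond 1)

dq_C1/dt = F_Sf1 + F_Sf2 - 2*p_I1/5 - q_C1/2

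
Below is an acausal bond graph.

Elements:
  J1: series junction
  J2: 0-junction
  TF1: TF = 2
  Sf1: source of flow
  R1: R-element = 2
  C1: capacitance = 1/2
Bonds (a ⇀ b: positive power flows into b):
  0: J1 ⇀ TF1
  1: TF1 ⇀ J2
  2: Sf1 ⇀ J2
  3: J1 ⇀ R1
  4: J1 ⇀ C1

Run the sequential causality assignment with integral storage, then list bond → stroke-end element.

β0 stroke→TF1
β1 stroke→J2
β2 stroke→Sf1
β3 stroke→J1
β4 stroke→J1

bond 2 →Sf1  (Sf1: flow source, stroke at near end)
bond 1 →J2  (only one effort-in slot at J2)
bond 0 →TF1  (TF1: transformer flips bond 1)
bond 3 →J1  (J1 flow already set via bond 0)
bond 4 →J1  (common-f at J1 fixed by 0)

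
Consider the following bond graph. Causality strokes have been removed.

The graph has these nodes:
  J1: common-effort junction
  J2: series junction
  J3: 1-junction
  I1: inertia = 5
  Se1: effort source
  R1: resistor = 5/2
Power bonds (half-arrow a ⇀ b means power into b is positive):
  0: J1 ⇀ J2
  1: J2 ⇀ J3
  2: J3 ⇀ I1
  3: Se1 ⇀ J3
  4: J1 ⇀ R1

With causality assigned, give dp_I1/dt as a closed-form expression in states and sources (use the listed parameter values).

bond 3 stroke→J3  (Se1 (Se) sets effort on bond)
bond 2 stroke→I1  (prefer integral on I1)
bond 1 stroke→J3  (J3 flow already set via bond 2)
bond 0 stroke→J2  (J2: bond 1 brought flow, rest push out)
bond 4 stroke→J1  (J1: last free bond brings effort in)

dp_I1/dt = E_Se1 - p_I1/2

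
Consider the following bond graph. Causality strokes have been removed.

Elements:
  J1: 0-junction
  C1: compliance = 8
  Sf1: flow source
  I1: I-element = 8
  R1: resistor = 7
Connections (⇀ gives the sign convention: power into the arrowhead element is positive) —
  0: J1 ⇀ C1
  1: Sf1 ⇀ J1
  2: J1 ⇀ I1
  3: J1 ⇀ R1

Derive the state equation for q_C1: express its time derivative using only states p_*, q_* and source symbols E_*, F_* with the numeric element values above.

dq_C1/dt = F_Sf1 - p_I1/8 - q_C1/56

b1 stroke→Sf1  (Sf1 (Sf) sets flow on bond)
b0 stroke→J1  (C1 outputs effort q/C1)
b2 stroke→I1  (0-jn J1 has e-setter on 0)
b3 stroke→R1  (J1: bond 0 brought effort, rest push out)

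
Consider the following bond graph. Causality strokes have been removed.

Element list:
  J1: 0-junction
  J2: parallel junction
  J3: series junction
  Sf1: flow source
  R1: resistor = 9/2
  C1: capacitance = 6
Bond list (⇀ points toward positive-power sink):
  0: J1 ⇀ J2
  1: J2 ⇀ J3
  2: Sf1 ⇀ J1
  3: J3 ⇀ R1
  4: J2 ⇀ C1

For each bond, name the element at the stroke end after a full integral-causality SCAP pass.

β2 →Sf1  (Sf1 fixes flow; stroke at Sf1)
β0 →J1  (J1 needs exactly one e-in)
β4 →J2  (prefer integral on C1)
β1 →J3  (common-e at J2 fixed by 4)
β3 →R1  (only one flow-in slot at J3)

#0 |J1
#1 |J3
#2 |Sf1
#3 |R1
#4 |J2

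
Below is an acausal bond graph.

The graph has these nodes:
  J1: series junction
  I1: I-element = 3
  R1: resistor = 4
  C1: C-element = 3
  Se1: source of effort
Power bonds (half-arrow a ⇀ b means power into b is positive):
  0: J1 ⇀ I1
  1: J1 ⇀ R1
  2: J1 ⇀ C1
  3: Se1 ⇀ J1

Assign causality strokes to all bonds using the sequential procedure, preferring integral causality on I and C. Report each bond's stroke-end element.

#3 |J1  (Se1 (Se) sets effort on bond)
#0 |I1  (I1: I, integral causality)
#1 |J1  (J1 flow already set via bond 0)
#2 |J1  (J1 flow already set via bond 0)

β0 →I1
β1 →J1
β2 →J1
β3 →J1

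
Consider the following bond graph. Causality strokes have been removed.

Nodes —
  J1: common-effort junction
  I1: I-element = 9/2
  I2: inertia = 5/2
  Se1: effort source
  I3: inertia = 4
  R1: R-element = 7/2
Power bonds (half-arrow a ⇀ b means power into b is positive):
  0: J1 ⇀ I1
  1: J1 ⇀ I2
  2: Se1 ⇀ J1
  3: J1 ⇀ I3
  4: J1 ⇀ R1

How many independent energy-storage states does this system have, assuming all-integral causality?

3  (I1, I2, I3 all integral)

bond 2 stroke at J1  (Se1 (Se) sets effort on bond)
bond 0 stroke at I1  (J1: bond 2 brought effort, rest push out)
bond 1 stroke at I2  (J1 effort already set via bond 2)
bond 3 stroke at I3  (common-e at J1 fixed by 2)
bond 4 stroke at R1  (J1: bond 2 brought effort, rest push out)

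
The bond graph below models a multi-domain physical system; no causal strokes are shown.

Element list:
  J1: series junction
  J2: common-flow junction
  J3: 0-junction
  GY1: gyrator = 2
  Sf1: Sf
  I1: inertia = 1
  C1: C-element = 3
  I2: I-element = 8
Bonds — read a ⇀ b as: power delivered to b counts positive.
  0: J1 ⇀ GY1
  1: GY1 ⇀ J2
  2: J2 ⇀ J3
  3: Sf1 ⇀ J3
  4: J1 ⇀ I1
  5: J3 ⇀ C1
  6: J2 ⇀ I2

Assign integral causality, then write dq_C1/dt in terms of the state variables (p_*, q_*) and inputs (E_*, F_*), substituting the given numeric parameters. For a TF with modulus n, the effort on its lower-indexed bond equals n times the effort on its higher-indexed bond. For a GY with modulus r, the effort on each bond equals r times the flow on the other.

dq_C1/dt = F_Sf1 + p_I2/8

#3 |Sf1  (Sf1 (Sf) sets flow on bond)
#4 |I1  (I1: I, integral causality)
#0 |J1  (J1 flow already set via bond 4)
#1 |J2  (GY1: gyrator matches bond 0)
#5 |J3  (C1 outputs effort q/C1)
#2 |J2  (J3: bond 5 brought effort, rest push out)
#6 |I2  (only one flow-in slot at J2)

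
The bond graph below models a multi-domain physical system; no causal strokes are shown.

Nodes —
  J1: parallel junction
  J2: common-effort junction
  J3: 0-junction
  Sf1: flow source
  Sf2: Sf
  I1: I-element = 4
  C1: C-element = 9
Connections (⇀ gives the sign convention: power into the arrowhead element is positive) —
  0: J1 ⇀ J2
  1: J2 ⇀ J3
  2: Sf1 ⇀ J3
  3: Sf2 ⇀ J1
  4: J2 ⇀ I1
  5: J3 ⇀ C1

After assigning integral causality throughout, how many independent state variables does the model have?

β2 stroke→Sf1  (source Sf1 imposes f)
β3 stroke→Sf2  (source Sf2 imposes f)
β0 stroke→J1  (J1 needs exactly one e-in)
β4 stroke→I1  (I1: I, integral causality)
β1 stroke→J2  (J2: last free bond brings effort in)
β5 stroke→J3  (closing 0-jn rule on J3)

2  (C1, I1 all integral)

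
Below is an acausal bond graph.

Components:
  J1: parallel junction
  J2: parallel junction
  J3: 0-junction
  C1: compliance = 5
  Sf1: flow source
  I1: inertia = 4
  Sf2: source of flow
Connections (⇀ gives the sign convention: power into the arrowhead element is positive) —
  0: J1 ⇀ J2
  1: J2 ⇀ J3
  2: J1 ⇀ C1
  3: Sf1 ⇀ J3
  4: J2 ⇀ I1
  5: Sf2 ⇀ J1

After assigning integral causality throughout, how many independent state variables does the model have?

2  (C1, I1 all integral)

#3 |Sf1  (source Sf1 imposes f)
#5 |Sf2  (source Sf2 imposes f)
#1 |J3  (J3: last free bond brings effort in)
#2 |J1  (prefer integral on C1)
#0 |J2  (common-e at J1 fixed by 2)
#4 |I1  (J2 effort already set via bond 0)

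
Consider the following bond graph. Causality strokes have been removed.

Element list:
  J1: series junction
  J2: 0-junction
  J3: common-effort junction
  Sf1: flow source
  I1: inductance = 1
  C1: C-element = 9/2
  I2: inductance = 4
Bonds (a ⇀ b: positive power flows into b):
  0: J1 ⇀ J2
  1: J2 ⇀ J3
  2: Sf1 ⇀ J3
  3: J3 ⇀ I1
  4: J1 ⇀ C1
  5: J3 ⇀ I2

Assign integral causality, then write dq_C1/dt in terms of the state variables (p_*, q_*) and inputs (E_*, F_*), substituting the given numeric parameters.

dq_C1/dt = -F_Sf1 + p_I1 + p_I2/4

bond 2 →Sf1  (Sf1: flow source, stroke at near end)
bond 3 →I1  (prefer integral on I1)
bond 4 →J1  (C1 integral (e out))
bond 0 →J2  (only one flow-in slot at J1)
bond 1 →J3  (0-jn J2 has e-setter on 0)
bond 5 →I2  (common-e at J3 fixed by 1)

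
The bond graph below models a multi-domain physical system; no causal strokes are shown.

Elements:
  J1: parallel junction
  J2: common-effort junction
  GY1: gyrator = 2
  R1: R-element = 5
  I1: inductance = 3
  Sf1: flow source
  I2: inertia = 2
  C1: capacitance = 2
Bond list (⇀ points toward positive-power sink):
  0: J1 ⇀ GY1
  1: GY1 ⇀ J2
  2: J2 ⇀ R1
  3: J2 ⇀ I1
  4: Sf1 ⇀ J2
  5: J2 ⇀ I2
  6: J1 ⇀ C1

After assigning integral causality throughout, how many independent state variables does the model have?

bond 4 stroke at Sf1  (Sf1 fixes flow; stroke at Sf1)
bond 3 stroke at I1  (I1 outputs flow p/I1)
bond 5 stroke at I2  (I2 outputs flow p/I2)
bond 6 stroke at J1  (C1 outputs effort q/C1)
bond 0 stroke at GY1  (J1 effort already set via bond 6)
bond 1 stroke at GY1  (GY GY1: same side as bond 0)
bond 2 stroke at J2  (J2 needs exactly one e-in)

3  (C1, I1, I2 all integral)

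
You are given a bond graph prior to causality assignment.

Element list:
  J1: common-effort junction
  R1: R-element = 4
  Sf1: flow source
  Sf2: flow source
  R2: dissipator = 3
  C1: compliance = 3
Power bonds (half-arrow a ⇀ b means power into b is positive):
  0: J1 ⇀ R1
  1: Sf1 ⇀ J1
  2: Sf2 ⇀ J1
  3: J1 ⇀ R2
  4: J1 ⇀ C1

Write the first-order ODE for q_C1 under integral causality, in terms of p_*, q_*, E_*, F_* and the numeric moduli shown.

#1 |Sf1  (Sf1: flow source, stroke at near end)
#2 |Sf2  (source Sf2 imposes f)
#4 |J1  (C1 integral (e out))
#0 |R1  (J1 effort already set via bond 4)
#3 |R2  (J1 effort already set via bond 4)

dq_C1/dt = F_Sf1 + F_Sf2 - 7*q_C1/36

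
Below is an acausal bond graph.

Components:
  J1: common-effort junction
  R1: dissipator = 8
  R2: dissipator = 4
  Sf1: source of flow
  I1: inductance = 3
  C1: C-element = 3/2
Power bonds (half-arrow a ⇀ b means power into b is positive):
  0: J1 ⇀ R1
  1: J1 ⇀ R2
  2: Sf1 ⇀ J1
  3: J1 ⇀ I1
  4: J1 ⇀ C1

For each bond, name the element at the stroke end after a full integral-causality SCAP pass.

#2 stroke at Sf1  (Sf1 fixes flow; stroke at Sf1)
#3 stroke at I1  (I1: I, integral causality)
#4 stroke at J1  (C1 integral (e out))
#0 stroke at R1  (J1: bond 4 brought effort, rest push out)
#1 stroke at R2  (J1 effort already set via bond 4)

b0 →R1
b1 →R2
b2 →Sf1
b3 →I1
b4 →J1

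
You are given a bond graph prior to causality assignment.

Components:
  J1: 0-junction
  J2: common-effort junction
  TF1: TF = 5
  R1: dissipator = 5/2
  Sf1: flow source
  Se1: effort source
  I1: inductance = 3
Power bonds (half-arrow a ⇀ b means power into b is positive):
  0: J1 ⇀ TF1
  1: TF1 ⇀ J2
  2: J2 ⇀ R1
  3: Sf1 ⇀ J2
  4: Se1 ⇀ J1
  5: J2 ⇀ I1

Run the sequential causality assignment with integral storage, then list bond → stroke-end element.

b0 stroke at TF1
b1 stroke at J2
b2 stroke at R1
b3 stroke at Sf1
b4 stroke at J1
b5 stroke at I1

#3 stroke→Sf1  (Sf1: flow source, stroke at near end)
#4 stroke→J1  (Se1: effort source, stroke at far end)
#0 stroke→TF1  (J1: bond 4 brought effort, rest push out)
#1 stroke→J2  (TF1: transformer flips bond 0)
#2 stroke→R1  (J2: bond 1 brought effort, rest push out)
#5 stroke→I1  (J2 effort already set via bond 1)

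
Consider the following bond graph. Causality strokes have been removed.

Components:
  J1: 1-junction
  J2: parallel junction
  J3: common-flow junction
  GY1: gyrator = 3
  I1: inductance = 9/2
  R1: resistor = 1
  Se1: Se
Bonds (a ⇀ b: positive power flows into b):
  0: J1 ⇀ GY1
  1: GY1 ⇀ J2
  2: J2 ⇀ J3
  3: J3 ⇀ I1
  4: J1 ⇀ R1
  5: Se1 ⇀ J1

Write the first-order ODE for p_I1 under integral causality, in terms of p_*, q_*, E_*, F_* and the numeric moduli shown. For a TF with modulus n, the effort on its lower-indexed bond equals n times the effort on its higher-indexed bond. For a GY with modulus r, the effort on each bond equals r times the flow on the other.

dp_I1/dt = 3*E_Se1 - 2*p_I1

bond 5 →J1  (Se1: effort source, stroke at far end)
bond 3 →I1  (I1 integral (f out))
bond 2 →J3  (common-f at J3 fixed by 3)
bond 1 →J2  (only one effort-in slot at J2)
bond 0 →J1  (GY GY1: same side as bond 1)
bond 4 →R1  (J1 needs exactly one f-in)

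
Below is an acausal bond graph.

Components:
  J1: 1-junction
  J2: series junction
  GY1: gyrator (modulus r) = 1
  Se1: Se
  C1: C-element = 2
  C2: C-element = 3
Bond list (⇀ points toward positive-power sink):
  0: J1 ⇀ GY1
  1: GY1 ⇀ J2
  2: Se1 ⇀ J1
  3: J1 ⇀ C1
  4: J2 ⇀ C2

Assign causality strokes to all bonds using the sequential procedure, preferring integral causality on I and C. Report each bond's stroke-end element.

bond 2 stroke at J1  (source Se1 imposes e)
bond 3 stroke at J1  (C1: C, integral causality)
bond 0 stroke at GY1  (J1 needs exactly one f-in)
bond 1 stroke at GY1  (GY1 both-in/both-out from 0)
bond 4 stroke at J2  (J2 flow already set via bond 1)

bond 0 stroke at GY1
bond 1 stroke at GY1
bond 2 stroke at J1
bond 3 stroke at J1
bond 4 stroke at J2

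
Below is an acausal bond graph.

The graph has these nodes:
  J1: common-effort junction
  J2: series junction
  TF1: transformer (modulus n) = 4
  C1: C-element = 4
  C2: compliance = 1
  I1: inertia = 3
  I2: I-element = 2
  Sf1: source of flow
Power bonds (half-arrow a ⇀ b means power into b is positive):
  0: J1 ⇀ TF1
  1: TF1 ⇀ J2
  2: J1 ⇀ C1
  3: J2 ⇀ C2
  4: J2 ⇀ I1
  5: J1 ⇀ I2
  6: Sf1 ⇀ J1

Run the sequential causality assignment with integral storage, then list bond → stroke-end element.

β6 →Sf1  (Sf1: flow source, stroke at near end)
β2 →J1  (prefer integral on C1)
β0 →TF1  (J1: bond 2 brought effort, rest push out)
β5 →I2  (common-e at J1 fixed by 2)
β1 →J2  (TF1: transformer flips bond 0)
β3 →J2  (C2: C, integral causality)
β4 →I1  (J2 needs exactly one f-in)

#0 stroke at TF1
#1 stroke at J2
#2 stroke at J1
#3 stroke at J2
#4 stroke at I1
#5 stroke at I2
#6 stroke at Sf1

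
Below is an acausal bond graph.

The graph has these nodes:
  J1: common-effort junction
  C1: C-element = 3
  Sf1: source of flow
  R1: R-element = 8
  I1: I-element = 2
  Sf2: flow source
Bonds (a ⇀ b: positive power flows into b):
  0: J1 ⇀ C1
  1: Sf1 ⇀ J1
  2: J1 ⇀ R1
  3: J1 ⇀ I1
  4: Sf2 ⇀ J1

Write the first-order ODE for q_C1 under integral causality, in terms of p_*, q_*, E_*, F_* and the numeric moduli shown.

b1 |Sf1  (source Sf1 imposes f)
b4 |Sf2  (source Sf2 imposes f)
b0 |J1  (C1 integral (e out))
b2 |R1  (common-e at J1 fixed by 0)
b3 |I1  (J1 effort already set via bond 0)

dq_C1/dt = F_Sf1 + F_Sf2 - p_I1/2 - q_C1/24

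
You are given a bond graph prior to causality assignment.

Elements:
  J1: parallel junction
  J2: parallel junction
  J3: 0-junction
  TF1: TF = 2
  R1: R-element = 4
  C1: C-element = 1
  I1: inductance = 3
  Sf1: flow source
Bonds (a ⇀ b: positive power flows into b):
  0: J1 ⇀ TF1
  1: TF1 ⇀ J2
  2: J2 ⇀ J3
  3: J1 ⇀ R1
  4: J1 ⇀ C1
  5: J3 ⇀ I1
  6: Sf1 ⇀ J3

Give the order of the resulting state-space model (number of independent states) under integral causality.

β6 stroke→Sf1  (Sf1 (Sf) sets flow on bond)
β4 stroke→J1  (C1 outputs effort q/C1)
β0 stroke→TF1  (J1: bond 4 brought effort, rest push out)
β3 stroke→R1  (J1 effort already set via bond 4)
β1 stroke→J2  (TF TF1: opposite of bond 0)
β2 stroke→J3  (J2: bond 1 brought effort, rest push out)
β5 stroke→I1  (common-e at J3 fixed by 2)

2  (C1, I1 all integral)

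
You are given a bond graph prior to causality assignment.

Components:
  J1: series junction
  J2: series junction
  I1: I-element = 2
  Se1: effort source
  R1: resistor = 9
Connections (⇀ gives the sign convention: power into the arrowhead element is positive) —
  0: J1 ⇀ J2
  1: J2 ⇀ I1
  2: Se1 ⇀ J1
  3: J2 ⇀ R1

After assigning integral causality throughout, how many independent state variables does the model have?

β2 →J1  (Se1 (Se) sets effort on bond)
β0 →J2  (closing 1-jn rule on J1)
β1 →I1  (prefer integral on I1)
β3 →J2  (J2: bond 1 brought flow, rest push out)

1  (I1 all integral)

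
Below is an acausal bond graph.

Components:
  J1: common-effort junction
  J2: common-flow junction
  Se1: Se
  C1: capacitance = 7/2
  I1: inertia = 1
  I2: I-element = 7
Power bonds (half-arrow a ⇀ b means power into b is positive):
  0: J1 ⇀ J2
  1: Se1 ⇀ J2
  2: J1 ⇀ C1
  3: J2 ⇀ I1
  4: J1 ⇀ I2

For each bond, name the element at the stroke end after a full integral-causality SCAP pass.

#0 |J2
#1 |J2
#2 |J1
#3 |I1
#4 |I2

#1 |J2  (Se1 fixes effort; stroke away)
#2 |J1  (C1 outputs effort q/C1)
#0 |J2  (J1: bond 2 brought effort, rest push out)
#4 |I2  (J1 effort already set via bond 2)
#3 |I1  (J2: last free bond brings flow in)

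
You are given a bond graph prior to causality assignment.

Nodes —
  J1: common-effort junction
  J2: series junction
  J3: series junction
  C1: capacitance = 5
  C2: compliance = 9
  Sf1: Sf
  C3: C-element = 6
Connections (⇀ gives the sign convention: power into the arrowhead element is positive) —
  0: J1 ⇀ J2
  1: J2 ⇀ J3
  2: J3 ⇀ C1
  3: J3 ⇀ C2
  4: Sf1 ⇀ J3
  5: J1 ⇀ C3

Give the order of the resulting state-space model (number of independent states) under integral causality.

b4 →Sf1  (Sf1 fixes flow; stroke at Sf1)
b1 →J3  (J3 flow already set via bond 4)
b2 →J3  (J3 flow already set via bond 4)
b3 →J3  (J3: bond 4 brought flow, rest push out)
b0 →J2  (common-f at J2 fixed by 1)
b5 →J1  (only one effort-in slot at J1)

3  (C1, C2, C3 all integral)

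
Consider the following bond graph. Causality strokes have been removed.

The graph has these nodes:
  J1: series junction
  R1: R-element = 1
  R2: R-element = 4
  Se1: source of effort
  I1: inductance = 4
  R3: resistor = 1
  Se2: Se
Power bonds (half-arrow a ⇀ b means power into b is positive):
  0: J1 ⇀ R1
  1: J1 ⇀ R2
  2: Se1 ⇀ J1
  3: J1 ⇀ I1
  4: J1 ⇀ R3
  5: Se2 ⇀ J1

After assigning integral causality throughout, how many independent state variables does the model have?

β2 |J1  (Se1 fixes effort; stroke away)
β5 |J1  (Se2: effort source, stroke at far end)
β3 |I1  (I1: I, integral causality)
β0 |J1  (J1 flow already set via bond 3)
β1 |J1  (common-f at J1 fixed by 3)
β4 |J1  (J1 flow already set via bond 3)

1  (I1 all integral)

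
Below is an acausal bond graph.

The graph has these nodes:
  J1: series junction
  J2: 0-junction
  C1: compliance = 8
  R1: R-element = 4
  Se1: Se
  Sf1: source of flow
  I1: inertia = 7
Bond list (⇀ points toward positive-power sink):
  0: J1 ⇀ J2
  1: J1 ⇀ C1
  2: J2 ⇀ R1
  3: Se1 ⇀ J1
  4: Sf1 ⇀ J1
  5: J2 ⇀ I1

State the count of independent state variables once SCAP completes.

2  (C1, I1 all integral)

bond 3 stroke→J1  (Se1 (Se) sets effort on bond)
bond 4 stroke→Sf1  (source Sf1 imposes f)
bond 0 stroke→J1  (J1 flow already set via bond 4)
bond 1 stroke→J1  (common-f at J1 fixed by 4)
bond 5 stroke→I1  (I1 outputs flow p/I1)
bond 2 stroke→J2  (closing 0-jn rule on J2)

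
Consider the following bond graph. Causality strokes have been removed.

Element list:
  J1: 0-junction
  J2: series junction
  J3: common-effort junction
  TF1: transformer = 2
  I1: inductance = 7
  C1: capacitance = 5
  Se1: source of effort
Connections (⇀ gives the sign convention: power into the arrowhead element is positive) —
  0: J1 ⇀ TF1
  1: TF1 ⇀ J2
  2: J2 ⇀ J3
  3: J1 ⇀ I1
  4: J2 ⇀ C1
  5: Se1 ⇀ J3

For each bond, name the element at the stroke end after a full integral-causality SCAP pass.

bond 0 stroke at J1
bond 1 stroke at TF1
bond 2 stroke at J2
bond 3 stroke at I1
bond 4 stroke at J2
bond 5 stroke at J3

β5 →J3  (source Se1 imposes e)
β2 →J2  (J3: bond 5 brought effort, rest push out)
β3 →I1  (I1 integral (f out))
β0 →J1  (closing 0-jn rule on J1)
β1 →TF1  (through TF1, causality passes straight; one stroke at TF1)
β4 →J2  (1-jn J2 has f-setter on 1)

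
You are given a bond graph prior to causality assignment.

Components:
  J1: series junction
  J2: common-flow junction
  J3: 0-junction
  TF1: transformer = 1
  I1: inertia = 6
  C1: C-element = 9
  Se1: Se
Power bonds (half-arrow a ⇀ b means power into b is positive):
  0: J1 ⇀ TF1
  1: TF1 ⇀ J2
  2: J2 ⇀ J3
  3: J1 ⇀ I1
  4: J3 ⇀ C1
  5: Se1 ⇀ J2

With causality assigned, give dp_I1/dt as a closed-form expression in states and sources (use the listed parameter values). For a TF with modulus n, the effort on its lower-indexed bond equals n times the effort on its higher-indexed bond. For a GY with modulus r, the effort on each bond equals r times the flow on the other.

b5 →J2  (Se1: effort source, stroke at far end)
b3 →I1  (I1 outputs flow p/I1)
b0 →J1  (common-f at J1 fixed by 3)
b1 →TF1  (through TF1, causality passes straight; one stroke at TF1)
b2 →J2  (1-jn J2 has f-setter on 1)
b4 →J3  (J3 needs exactly one e-in)

dp_I1/dt = E_Se1 - q_C1/9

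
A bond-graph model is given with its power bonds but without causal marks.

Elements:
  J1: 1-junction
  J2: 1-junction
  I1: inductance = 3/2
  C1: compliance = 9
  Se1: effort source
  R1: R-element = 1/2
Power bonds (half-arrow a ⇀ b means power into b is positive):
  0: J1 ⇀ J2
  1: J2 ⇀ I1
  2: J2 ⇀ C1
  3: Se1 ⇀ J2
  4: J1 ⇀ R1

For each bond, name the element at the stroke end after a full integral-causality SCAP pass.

bond 0 stroke at J2
bond 1 stroke at I1
bond 2 stroke at J2
bond 3 stroke at J2
bond 4 stroke at J1

bond 3 →J2  (Se1 fixes effort; stroke away)
bond 1 →I1  (prefer integral on I1)
bond 0 →J2  (J2: bond 1 brought flow, rest push out)
bond 2 →J2  (1-jn J2 has f-setter on 1)
bond 4 →J1  (common-f at J1 fixed by 0)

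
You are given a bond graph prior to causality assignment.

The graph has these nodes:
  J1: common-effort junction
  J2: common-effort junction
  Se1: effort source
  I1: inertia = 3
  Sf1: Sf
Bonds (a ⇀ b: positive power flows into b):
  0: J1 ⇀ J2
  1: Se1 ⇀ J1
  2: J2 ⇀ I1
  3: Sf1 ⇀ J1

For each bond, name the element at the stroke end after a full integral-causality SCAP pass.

b1 |J1  (Se1 (Se) sets effort on bond)
b3 |Sf1  (Sf1 fixes flow; stroke at Sf1)
b0 |J2  (J1 effort already set via bond 1)
b2 |I1  (J2: bond 0 brought effort, rest push out)

#0 →J2
#1 →J1
#2 →I1
#3 →Sf1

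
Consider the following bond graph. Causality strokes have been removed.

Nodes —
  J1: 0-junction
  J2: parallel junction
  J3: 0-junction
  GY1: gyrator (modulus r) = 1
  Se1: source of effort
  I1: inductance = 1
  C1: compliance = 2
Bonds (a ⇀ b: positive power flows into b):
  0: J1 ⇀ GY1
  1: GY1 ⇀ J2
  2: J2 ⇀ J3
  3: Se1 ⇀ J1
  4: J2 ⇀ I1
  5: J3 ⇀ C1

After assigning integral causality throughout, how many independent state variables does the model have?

b3 stroke→J1  (Se1: effort source, stroke at far end)
b0 stroke→GY1  (J1: bond 3 brought effort, rest push out)
b1 stroke→GY1  (GY GY1: same side as bond 0)
b4 stroke→I1  (I1 integral (f out))
b2 stroke→J2  (J2: last free bond brings effort in)
b5 stroke→J3  (J3 needs exactly one e-in)

2  (C1, I1 all integral)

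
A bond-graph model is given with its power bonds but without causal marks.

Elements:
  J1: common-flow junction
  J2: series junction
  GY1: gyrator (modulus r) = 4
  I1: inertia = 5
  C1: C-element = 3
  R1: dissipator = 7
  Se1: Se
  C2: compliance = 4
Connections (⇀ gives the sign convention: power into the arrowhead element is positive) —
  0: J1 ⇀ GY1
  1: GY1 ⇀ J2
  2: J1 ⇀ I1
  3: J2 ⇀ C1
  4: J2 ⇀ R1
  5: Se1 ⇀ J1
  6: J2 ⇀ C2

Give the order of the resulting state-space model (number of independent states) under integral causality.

b5 →J1  (Se1 (Se) sets effort on bond)
b2 →I1  (I1 integral (f out))
b0 →J1  (J1 flow already set via bond 2)
b1 →J2  (through GY1, causality inverts; strokes same side of GY1)
b3 →J2  (C1 outputs effort q/C1)
b6 →J2  (C2 integral (e out))
b4 →R1  (J2: last free bond brings flow in)

3  (C1, C2, I1 all integral)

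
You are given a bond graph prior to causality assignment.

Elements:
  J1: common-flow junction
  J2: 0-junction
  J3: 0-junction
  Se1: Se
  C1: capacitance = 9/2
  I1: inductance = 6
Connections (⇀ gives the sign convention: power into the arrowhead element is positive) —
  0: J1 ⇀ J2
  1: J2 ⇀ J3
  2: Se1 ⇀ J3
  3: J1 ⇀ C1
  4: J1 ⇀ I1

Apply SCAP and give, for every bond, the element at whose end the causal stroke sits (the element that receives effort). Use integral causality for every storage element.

#0 →J1
#1 →J2
#2 →J3
#3 →J1
#4 →I1

β2 stroke at J3  (source Se1 imposes e)
β1 stroke at J2  (common-e at J3 fixed by 2)
β0 stroke at J1  (J2 effort already set via bond 1)
β3 stroke at J1  (prefer integral on C1)
β4 stroke at I1  (closing 1-jn rule on J1)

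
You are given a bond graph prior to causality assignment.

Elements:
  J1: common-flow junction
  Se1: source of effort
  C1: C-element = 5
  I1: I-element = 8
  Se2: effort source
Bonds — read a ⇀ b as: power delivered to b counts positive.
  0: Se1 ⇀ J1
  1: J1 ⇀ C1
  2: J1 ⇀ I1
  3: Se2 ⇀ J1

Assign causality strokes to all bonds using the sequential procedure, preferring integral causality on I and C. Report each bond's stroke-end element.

β0 stroke→J1
β1 stroke→J1
β2 stroke→I1
β3 stroke→J1

#0 |J1  (Se1: effort source, stroke at far end)
#3 |J1  (Se2 fixes effort; stroke away)
#1 |J1  (C1 outputs effort q/C1)
#2 |I1  (J1 needs exactly one f-in)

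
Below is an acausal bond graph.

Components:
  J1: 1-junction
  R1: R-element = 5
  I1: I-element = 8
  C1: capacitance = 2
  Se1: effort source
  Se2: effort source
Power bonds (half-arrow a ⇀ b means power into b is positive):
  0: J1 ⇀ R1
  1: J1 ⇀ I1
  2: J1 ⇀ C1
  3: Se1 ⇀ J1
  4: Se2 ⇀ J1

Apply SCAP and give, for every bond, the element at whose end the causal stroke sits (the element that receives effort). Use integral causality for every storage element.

#0 |J1
#1 |I1
#2 |J1
#3 |J1
#4 |J1

b3 →J1  (Se1: effort source, stroke at far end)
b4 →J1  (Se2: effort source, stroke at far end)
b1 →I1  (I1 outputs flow p/I1)
b0 →J1  (J1: bond 1 brought flow, rest push out)
b2 →J1  (J1 flow already set via bond 1)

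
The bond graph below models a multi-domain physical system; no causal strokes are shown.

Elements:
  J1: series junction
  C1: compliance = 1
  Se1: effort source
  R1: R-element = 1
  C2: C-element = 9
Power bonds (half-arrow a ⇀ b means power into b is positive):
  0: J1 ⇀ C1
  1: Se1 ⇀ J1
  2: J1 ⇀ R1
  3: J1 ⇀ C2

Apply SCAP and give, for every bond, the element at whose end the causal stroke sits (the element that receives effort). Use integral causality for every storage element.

#1 stroke at J1  (Se1: effort source, stroke at far end)
#0 stroke at J1  (C1 integral (e out))
#3 stroke at J1  (C2 outputs effort q/C2)
#2 stroke at R1  (J1: last free bond brings flow in)

b0 stroke at J1
b1 stroke at J1
b2 stroke at R1
b3 stroke at J1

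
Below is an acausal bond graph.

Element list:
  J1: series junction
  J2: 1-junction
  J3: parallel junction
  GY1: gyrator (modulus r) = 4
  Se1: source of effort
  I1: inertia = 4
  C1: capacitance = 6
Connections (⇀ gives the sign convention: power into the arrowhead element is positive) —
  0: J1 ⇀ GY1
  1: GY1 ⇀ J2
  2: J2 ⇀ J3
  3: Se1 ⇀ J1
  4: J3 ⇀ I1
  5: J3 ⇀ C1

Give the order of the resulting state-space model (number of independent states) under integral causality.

2  (C1, I1 all integral)

b3 →J1  (Se1 fixes effort; stroke away)
b0 →GY1  (only one flow-in slot at J1)
b1 →GY1  (through GY1, causality inverts; strokes same side of GY1)
b2 →J2  (J2 flow already set via bond 1)
b4 →I1  (I1 outputs flow p/I1)
b5 →J3  (J3 needs exactly one e-in)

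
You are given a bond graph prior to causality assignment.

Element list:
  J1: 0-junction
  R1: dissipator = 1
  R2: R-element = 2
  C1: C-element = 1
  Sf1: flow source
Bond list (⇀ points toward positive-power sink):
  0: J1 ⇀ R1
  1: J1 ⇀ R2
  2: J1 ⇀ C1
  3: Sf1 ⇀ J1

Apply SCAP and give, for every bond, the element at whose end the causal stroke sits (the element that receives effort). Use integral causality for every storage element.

b0 |R1
b1 |R2
b2 |J1
b3 |Sf1

β3 stroke→Sf1  (Sf1 fixes flow; stroke at Sf1)
β2 stroke→J1  (C1: C, integral causality)
β0 stroke→R1  (0-jn J1 has e-setter on 2)
β1 stroke→R2  (common-e at J1 fixed by 2)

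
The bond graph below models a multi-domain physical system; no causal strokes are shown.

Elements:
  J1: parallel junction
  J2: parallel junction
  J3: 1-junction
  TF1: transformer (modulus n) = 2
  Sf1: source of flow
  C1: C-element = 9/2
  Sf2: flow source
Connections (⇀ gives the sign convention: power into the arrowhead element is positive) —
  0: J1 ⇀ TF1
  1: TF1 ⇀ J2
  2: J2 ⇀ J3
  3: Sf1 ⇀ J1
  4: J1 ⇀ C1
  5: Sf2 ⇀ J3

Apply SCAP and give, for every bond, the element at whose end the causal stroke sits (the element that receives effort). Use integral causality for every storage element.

bond 3 stroke→Sf1  (Sf1: flow source, stroke at near end)
bond 5 stroke→Sf2  (Sf2 (Sf) sets flow on bond)
bond 2 stroke→J3  (J3 flow already set via bond 5)
bond 1 stroke→J2  (closing 0-jn rule on J2)
bond 0 stroke→TF1  (TF1: transformer flips bond 1)
bond 4 stroke→J1  (J1: last free bond brings effort in)

bond 0 |TF1
bond 1 |J2
bond 2 |J3
bond 3 |Sf1
bond 4 |J1
bond 5 |Sf2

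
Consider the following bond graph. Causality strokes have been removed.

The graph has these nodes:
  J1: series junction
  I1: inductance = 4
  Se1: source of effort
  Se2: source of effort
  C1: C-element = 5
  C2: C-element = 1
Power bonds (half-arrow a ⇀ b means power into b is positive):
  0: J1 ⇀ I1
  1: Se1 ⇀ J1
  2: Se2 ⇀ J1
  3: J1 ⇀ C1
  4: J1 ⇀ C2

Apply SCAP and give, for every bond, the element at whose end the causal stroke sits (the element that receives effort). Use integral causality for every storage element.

β0 stroke→I1
β1 stroke→J1
β2 stroke→J1
β3 stroke→J1
β4 stroke→J1

#1 stroke at J1  (Se1: effort source, stroke at far end)
#2 stroke at J1  (Se2: effort source, stroke at far end)
#0 stroke at I1  (prefer integral on I1)
#3 stroke at J1  (common-f at J1 fixed by 0)
#4 stroke at J1  (J1: bond 0 brought flow, rest push out)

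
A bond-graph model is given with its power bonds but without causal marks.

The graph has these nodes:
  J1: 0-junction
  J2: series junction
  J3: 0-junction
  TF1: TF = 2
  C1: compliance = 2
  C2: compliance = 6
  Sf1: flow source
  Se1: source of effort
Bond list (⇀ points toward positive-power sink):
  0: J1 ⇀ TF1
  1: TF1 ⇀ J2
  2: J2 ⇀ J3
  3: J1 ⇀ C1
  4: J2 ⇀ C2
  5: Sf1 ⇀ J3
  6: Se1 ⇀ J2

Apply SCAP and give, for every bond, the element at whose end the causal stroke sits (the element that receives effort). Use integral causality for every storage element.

bond 5 stroke at Sf1  (source Sf1 imposes f)
bond 6 stroke at J2  (Se1: effort source, stroke at far end)
bond 2 stroke at J3  (only one effort-in slot at J3)
bond 1 stroke at J2  (common-f at J2 fixed by 2)
bond 4 stroke at J2  (J2: bond 2 brought flow, rest push out)
bond 0 stroke at TF1  (TF TF1: opposite of bond 1)
bond 3 stroke at J1  (only one effort-in slot at J1)

bond 0 stroke at TF1
bond 1 stroke at J2
bond 2 stroke at J3
bond 3 stroke at J1
bond 4 stroke at J2
bond 5 stroke at Sf1
bond 6 stroke at J2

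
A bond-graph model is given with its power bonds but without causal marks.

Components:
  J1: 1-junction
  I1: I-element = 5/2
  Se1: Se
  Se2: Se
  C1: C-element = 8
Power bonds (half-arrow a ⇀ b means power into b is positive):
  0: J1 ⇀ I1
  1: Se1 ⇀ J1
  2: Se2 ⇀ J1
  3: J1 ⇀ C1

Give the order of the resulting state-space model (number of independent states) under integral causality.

2  (C1, I1 all integral)

#1 stroke at J1  (Se1 (Se) sets effort on bond)
#2 stroke at J1  (Se2: effort source, stroke at far end)
#0 stroke at I1  (I1 outputs flow p/I1)
#3 stroke at J1  (J1 flow already set via bond 0)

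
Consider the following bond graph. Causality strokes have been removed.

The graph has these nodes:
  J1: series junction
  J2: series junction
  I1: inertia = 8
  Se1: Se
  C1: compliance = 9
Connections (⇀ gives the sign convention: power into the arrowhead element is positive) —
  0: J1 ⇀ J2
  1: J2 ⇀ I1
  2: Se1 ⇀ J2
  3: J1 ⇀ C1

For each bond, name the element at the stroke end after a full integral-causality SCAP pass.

bond 0 stroke→J2
bond 1 stroke→I1
bond 2 stroke→J2
bond 3 stroke→J1

b2 →J2  (Se1: effort source, stroke at far end)
b1 →I1  (I1 integral (f out))
b0 →J2  (common-f at J2 fixed by 1)
b3 →J1  (J1 flow already set via bond 0)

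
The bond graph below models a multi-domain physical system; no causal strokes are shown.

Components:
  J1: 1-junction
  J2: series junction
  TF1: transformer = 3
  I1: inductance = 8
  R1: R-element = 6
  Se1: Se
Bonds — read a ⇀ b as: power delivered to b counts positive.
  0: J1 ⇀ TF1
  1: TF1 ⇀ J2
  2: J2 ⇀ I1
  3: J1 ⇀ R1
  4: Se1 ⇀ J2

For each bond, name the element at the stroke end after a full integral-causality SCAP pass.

bond 4 stroke→J2  (Se1 fixes effort; stroke away)
bond 2 stroke→I1  (prefer integral on I1)
bond 1 stroke→J2  (J2: bond 2 brought flow, rest push out)
bond 0 stroke→TF1  (TF TF1: opposite of bond 1)
bond 3 stroke→J1  (J1 flow already set via bond 0)

b0 |TF1
b1 |J2
b2 |I1
b3 |J1
b4 |J2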